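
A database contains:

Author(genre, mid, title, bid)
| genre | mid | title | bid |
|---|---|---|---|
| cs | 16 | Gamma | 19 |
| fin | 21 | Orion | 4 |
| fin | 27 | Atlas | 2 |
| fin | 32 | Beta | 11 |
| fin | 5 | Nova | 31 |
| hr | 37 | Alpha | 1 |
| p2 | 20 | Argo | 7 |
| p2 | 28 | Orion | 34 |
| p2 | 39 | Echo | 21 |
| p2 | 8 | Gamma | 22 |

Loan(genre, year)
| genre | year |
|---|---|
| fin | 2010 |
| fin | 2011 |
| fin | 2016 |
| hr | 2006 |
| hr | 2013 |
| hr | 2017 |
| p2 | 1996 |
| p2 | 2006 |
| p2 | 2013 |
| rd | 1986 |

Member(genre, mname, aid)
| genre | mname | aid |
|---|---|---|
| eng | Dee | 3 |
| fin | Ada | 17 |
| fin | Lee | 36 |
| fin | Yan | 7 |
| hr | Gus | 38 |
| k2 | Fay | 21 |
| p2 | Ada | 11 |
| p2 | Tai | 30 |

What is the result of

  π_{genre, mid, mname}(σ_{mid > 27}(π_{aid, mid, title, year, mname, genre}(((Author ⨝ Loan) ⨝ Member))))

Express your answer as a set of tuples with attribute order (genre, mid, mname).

{(fin, 32, Ada), (fin, 32, Lee), (fin, 32, Yan), (hr, 37, Gus), (p2, 28, Ada), (p2, 28, Tai), (p2, 39, Ada), (p2, 39, Tai)}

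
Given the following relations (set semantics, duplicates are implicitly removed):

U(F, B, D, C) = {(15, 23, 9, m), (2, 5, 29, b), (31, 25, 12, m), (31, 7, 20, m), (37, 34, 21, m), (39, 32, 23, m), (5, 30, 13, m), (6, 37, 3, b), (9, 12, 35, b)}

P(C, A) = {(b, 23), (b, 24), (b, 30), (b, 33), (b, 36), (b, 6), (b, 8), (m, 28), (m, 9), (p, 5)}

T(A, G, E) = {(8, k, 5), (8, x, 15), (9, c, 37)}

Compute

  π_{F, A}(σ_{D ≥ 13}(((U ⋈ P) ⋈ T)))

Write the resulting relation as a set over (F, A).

{(2, 8), (31, 9), (37, 9), (39, 9), (5, 9), (9, 8)}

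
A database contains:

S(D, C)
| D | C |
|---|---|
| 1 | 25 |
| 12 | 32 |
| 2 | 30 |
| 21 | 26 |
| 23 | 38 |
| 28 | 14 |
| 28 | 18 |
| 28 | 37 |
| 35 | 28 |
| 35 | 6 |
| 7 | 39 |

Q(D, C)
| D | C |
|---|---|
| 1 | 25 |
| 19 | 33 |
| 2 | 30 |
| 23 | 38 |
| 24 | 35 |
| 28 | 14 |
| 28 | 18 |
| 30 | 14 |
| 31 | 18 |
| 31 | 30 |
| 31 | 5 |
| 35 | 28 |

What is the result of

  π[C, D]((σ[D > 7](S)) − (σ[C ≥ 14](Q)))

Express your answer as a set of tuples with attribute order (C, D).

Filtering on D > 7 leaves {(12, 32), (21, 26), (23, 38), (28, 14), (28, 18), (28, 37), (35, 28), (35, 6)}.
Filtering on C ≥ 14 leaves {(1, 25), (19, 33), (2, 30), (23, 38), (24, 35), (28, 14), (28, 18), (30, 14), (31, 18), (31, 30), (35, 28)}.
Difference: {(12, 32), (21, 26), (23, 38), (28, 14), (28, 18), (28, 37), (35, 28), (35, 6)} with {(1, 25), (19, 33), (2, 30), (23, 38), (24, 35), (28, 14), (28, 18), (30, 14), (31, 18), (31, 30), (35, 28)} → {(12, 32), (21, 26), (28, 37), (35, 6)}
Keep only column(s) C, D: {(26, 21), (32, 12), (37, 28), (6, 35)}

{(26, 21), (32, 12), (37, 28), (6, 35)}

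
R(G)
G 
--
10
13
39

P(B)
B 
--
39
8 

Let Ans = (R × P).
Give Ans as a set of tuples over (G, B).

{(10, 39), (10, 8), (13, 39), (13, 8), (39, 39), (39, 8)}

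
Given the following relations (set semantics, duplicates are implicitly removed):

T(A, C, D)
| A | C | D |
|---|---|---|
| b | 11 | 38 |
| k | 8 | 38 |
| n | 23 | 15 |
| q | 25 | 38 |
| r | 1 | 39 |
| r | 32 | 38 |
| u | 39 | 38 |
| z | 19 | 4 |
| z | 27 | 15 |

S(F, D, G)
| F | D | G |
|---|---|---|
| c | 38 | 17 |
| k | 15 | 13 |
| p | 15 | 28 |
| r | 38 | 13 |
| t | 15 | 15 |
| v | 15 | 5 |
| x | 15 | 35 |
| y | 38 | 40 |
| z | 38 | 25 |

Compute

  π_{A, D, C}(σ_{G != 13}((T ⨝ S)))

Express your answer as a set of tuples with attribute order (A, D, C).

{(b, 38, 11), (k, 38, 8), (n, 15, 23), (q, 38, 25), (r, 38, 32), (u, 38, 39), (z, 15, 27)}

Joining T and S on D yields {(b, 11, 38, c, 17), (b, 11, 38, r, 13), (b, 11, 38, y, 40), (b, 11, 38, z, 25), (k, 8, 38, c, 17), (k, 8, 38, r, 13), (k, 8, 38, y, 40), (k, 8, 38, z, 25), (n, 23, 15, k, 13), (n, 23, 15, p, 28), (n, 23, 15, t, 15), (n, 23, 15, v, 5), (n, 23, 15, x, 35), (q, 25, 38, c, 17), (q, 25, 38, r, 13), (q, 25, 38, y, 40), (q, 25, 38, z, 25), (r, 32, 38, c, 17), (r, 32, 38, r, 13), (r, 32, 38, y, 40), (r, 32, 38, z, 25), (u, 39, 38, c, 17), (u, 39, 38, r, 13), (u, 39, 38, y, 40), (u, 39, 38, z, 25), (z, 27, 15, k, 13), (z, 27, 15, p, 28), (z, 27, 15, t, 15), (z, 27, 15, v, 5), (z, 27, 15, x, 35)}.
σ[G != 13]: keep tuples satisfying G != 13 → {(b, 11, 38, c, 17), (b, 11, 38, y, 40), (b, 11, 38, z, 25), (k, 8, 38, c, 17), (k, 8, 38, y, 40), (k, 8, 38, z, 25), (n, 23, 15, p, 28), (n, 23, 15, t, 15), (n, 23, 15, v, 5), (n, 23, 15, x, 35), (q, 25, 38, c, 17), (q, 25, 38, y, 40), (q, 25, 38, z, 25), (r, 32, 38, c, 17), (r, 32, 38, y, 40), (r, 32, 38, z, 25), (u, 39, 38, c, 17), (u, 39, 38, y, 40), (u, 39, 38, z, 25), (z, 27, 15, p, 28), (z, 27, 15, t, 15), (z, 27, 15, v, 5), (z, 27, 15, x, 35)}
Keep only column(s) A, D, C (16 duplicate(s) eliminated): {(b, 38, 11), (k, 38, 8), (n, 15, 23), (q, 38, 25), (r, 38, 32), (u, 38, 39), (z, 15, 27)}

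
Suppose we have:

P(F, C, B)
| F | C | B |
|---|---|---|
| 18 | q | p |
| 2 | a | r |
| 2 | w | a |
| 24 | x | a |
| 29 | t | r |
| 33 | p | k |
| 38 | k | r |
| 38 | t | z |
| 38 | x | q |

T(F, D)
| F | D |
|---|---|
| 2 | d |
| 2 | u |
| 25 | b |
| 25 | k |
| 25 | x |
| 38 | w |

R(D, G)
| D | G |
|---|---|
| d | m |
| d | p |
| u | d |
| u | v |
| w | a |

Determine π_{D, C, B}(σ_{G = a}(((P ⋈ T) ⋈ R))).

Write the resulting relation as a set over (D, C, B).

Joining P and T on F yields {(2, a, r, d), (2, a, r, u), (2, w, a, d), (2, w, a, u), (38, k, r, w), (38, t, z, w), (38, x, q, w)}.
Joining (P ⋈ T) and R on D yields {(2, a, r, d, m), (2, a, r, d, p), (2, a, r, u, d), (2, a, r, u, v), (2, w, a, d, m), (2, w, a, d, p), (2, w, a, u, d), (2, w, a, u, v), (38, k, r, w, a), (38, t, z, w, a), (38, x, q, w, a)}.
Apply σ_{G = a}; surviving tuples: {(38, k, r, w, a), (38, t, z, w, a), (38, x, q, w, a)}
Projecting to D, C, B: {(w, k, r), (w, t, z), (w, x, q)}

{(w, k, r), (w, t, z), (w, x, q)}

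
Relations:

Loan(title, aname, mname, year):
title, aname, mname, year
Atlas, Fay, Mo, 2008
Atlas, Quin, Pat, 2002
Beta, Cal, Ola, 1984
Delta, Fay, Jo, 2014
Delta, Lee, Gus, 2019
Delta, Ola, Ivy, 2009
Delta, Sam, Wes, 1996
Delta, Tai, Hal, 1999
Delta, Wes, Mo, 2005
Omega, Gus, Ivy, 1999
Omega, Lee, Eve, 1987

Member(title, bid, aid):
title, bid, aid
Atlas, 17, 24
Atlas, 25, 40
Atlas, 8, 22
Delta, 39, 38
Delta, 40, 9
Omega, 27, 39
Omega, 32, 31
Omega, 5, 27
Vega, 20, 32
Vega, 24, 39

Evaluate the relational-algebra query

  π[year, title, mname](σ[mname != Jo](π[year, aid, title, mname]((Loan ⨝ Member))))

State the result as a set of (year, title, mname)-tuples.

{(1987, Omega, Eve), (1996, Delta, Wes), (1999, Delta, Hal), (1999, Omega, Ivy), (2002, Atlas, Pat), (2005, Delta, Mo), (2008, Atlas, Mo), (2009, Delta, Ivy), (2019, Delta, Gus)}

Natural join on title: {(Atlas, Fay, Mo, 2008, 17, 24), (Atlas, Fay, Mo, 2008, 25, 40), (Atlas, Fay, Mo, 2008, 8, 22), (Atlas, Quin, Pat, 2002, 17, 24), (Atlas, Quin, Pat, 2002, 25, 40), (Atlas, Quin, Pat, 2002, 8, 22), (Delta, Fay, Jo, 2014, 39, 38), (Delta, Fay, Jo, 2014, 40, 9), (Delta, Lee, Gus, 2019, 39, 38), (Delta, Lee, Gus, 2019, 40, 9), (Delta, Ola, Ivy, 2009, 39, 38), (Delta, Ola, Ivy, 2009, 40, 9), (Delta, Sam, Wes, 1996, 39, 38), (Delta, Sam, Wes, 1996, 40, 9), (Delta, Tai, Hal, 1999, 39, 38), (Delta, Tai, Hal, 1999, 40, 9), (Delta, Wes, Mo, 2005, 39, 38), (Delta, Wes, Mo, 2005, 40, 9), (Omega, Gus, Ivy, 1999, 27, 39), (Omega, Gus, Ivy, 1999, 32, 31), (Omega, Gus, Ivy, 1999, 5, 27), (Omega, Lee, Eve, 1987, 27, 39), (Omega, Lee, Eve, 1987, 32, 31), (Omega, Lee, Eve, 1987, 5, 27)}
π[year, aid, title, mname]: project onto (year, aid, title, mname) → {(1987, 27, Omega, Eve), (1987, 31, Omega, Eve), (1987, 39, Omega, Eve), (1996, 38, Delta, Wes), (1996, 9, Delta, Wes), (1999, 27, Omega, Ivy), (1999, 31, Omega, Ivy), (1999, 38, Delta, Hal), (1999, 39, Omega, Ivy), (1999, 9, Delta, Hal), (2002, 22, Atlas, Pat), (2002, 24, Atlas, Pat), (2002, 40, Atlas, Pat), (2005, 38, Delta, Mo), (2005, 9, Delta, Mo), (2008, 22, Atlas, Mo), (2008, 24, Atlas, Mo), (2008, 40, Atlas, Mo), (2009, 38, Delta, Ivy), (2009, 9, Delta, Ivy), (2014, 38, Delta, Jo), (2014, 9, Delta, Jo), (2019, 38, Delta, Gus), (2019, 9, Delta, Gus)}
Selection mname != Jo: {(1987, 27, Omega, Eve), (1987, 31, Omega, Eve), (1987, 39, Omega, Eve), (1996, 38, Delta, Wes), (1996, 9, Delta, Wes), (1999, 27, Omega, Ivy), (1999, 31, Omega, Ivy), (1999, 38, Delta, Hal), (1999, 39, Omega, Ivy), (1999, 9, Delta, Hal), (2002, 22, Atlas, Pat), (2002, 24, Atlas, Pat), (2002, 40, Atlas, Pat), (2005, 38, Delta, Mo), (2005, 9, Delta, Mo), (2008, 22, Atlas, Mo), (2008, 24, Atlas, Mo), (2008, 40, Atlas, Mo), (2009, 38, Delta, Ivy), (2009, 9, Delta, Ivy), (2019, 38, Delta, Gus), (2019, 9, Delta, Gus)}
π[year, title, mname]: project onto (year, title, mname) (13 duplicate(s) eliminated) → {(1987, Omega, Eve), (1996, Delta, Wes), (1999, Delta, Hal), (1999, Omega, Ivy), (2002, Atlas, Pat), (2005, Delta, Mo), (2008, Atlas, Mo), (2009, Delta, Ivy), (2019, Delta, Gus)}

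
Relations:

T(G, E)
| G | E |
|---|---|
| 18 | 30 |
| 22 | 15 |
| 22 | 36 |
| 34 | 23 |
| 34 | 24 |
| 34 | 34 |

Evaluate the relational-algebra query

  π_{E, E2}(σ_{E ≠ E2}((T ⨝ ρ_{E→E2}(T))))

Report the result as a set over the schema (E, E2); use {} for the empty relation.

{(15, 36), (23, 24), (23, 34), (24, 23), (24, 34), (34, 23), (34, 24), (36, 15)}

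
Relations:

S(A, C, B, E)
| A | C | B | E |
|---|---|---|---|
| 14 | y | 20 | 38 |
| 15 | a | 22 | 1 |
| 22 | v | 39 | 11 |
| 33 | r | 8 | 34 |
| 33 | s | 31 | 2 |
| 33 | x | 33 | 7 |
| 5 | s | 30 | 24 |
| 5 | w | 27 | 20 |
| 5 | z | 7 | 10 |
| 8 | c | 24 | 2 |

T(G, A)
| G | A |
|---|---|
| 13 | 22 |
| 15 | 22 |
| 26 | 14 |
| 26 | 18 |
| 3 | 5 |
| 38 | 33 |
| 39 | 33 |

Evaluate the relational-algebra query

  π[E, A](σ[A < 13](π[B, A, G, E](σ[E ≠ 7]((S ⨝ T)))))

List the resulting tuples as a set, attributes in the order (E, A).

{(10, 5), (20, 5), (24, 5)}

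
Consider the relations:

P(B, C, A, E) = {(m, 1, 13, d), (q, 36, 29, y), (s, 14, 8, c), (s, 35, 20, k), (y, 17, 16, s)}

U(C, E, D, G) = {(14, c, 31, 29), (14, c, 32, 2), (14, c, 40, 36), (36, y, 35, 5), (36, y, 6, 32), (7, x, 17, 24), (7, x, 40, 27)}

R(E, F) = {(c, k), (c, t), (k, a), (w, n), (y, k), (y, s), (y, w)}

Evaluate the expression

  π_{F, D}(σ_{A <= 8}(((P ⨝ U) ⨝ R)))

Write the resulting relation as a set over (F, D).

Joining P and U on C, E yields {(q, 36, 29, y, 35, 5), (q, 36, 29, y, 6, 32), (s, 14, 8, c, 31, 29), (s, 14, 8, c, 32, 2), (s, 14, 8, c, 40, 36)}.
Joining (P ⨝ U) and R on E yields {(q, 36, 29, y, 35, 5, k), (q, 36, 29, y, 35, 5, s), (q, 36, 29, y, 35, 5, w), (q, 36, 29, y, 6, 32, k), (q, 36, 29, y, 6, 32, s), (q, 36, 29, y, 6, 32, w), (s, 14, 8, c, 31, 29, k), (s, 14, 8, c, 31, 29, t), (s, 14, 8, c, 32, 2, k), (s, 14, 8, c, 32, 2, t), (s, 14, 8, c, 40, 36, k), (s, 14, 8, c, 40, 36, t)}.
Apply σ_{A <= 8}; surviving tuples: {(s, 14, 8, c, 31, 29, k), (s, 14, 8, c, 31, 29, t), (s, 14, 8, c, 32, 2, k), (s, 14, 8, c, 32, 2, t), (s, 14, 8, c, 40, 36, k), (s, 14, 8, c, 40, 36, t)}
π[F, D]: project onto (F, D) → {(k, 31), (k, 32), (k, 40), (t, 31), (t, 32), (t, 40)}

{(k, 31), (k, 32), (k, 40), (t, 31), (t, 32), (t, 40)}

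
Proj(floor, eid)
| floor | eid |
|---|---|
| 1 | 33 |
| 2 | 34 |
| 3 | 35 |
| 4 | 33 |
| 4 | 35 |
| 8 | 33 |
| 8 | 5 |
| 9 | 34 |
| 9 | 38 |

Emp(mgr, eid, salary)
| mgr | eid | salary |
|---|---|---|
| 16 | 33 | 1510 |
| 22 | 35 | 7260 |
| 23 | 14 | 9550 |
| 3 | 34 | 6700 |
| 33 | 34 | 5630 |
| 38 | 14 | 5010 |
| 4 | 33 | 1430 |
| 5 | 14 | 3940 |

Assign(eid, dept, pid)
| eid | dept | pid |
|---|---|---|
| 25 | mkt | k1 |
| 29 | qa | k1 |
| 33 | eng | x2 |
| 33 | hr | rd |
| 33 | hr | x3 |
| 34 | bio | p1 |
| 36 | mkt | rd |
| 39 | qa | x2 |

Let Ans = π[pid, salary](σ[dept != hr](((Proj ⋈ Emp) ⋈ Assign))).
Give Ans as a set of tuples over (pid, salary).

Joining Proj and Emp on eid yields {(1, 33, 16, 1510), (1, 33, 4, 1430), (2, 34, 3, 6700), (2, 34, 33, 5630), (3, 35, 22, 7260), (4, 33, 16, 1510), (4, 33, 4, 1430), (4, 35, 22, 7260), (8, 33, 16, 1510), (8, 33, 4, 1430), (9, 34, 3, 6700), (9, 34, 33, 5630)}.
Joining (Proj ⋈ Emp) and Assign on eid yields {(1, 33, 16, 1510, eng, x2), (1, 33, 16, 1510, hr, rd), (1, 33, 16, 1510, hr, x3), (1, 33, 4, 1430, eng, x2), (1, 33, 4, 1430, hr, rd), (1, 33, 4, 1430, hr, x3), (2, 34, 3, 6700, bio, p1), (2, 34, 33, 5630, bio, p1), (4, 33, 16, 1510, eng, x2), (4, 33, 16, 1510, hr, rd), (4, 33, 16, 1510, hr, x3), (4, 33, 4, 1430, eng, x2), (4, 33, 4, 1430, hr, rd), (4, 33, 4, 1430, hr, x3), (8, 33, 16, 1510, eng, x2), (8, 33, 16, 1510, hr, rd), (8, 33, 16, 1510, hr, x3), (8, 33, 4, 1430, eng, x2), (8, 33, 4, 1430, hr, rd), (8, 33, 4, 1430, hr, x3), (9, 34, 3, 6700, bio, p1), (9, 34, 33, 5630, bio, p1)}.
Apply σ_{dept != hr}; surviving tuples: {(1, 33, 16, 1510, eng, x2), (1, 33, 4, 1430, eng, x2), (2, 34, 3, 6700, bio, p1), (2, 34, 33, 5630, bio, p1), (4, 33, 16, 1510, eng, x2), (4, 33, 4, 1430, eng, x2), (8, 33, 16, 1510, eng, x2), (8, 33, 4, 1430, eng, x2), (9, 34, 3, 6700, bio, p1), (9, 34, 33, 5630, bio, p1)}
Projecting to pid, salary (6 duplicate(s) eliminated): {(p1, 5630), (p1, 6700), (x2, 1430), (x2, 1510)}

{(p1, 5630), (p1, 6700), (x2, 1430), (x2, 1510)}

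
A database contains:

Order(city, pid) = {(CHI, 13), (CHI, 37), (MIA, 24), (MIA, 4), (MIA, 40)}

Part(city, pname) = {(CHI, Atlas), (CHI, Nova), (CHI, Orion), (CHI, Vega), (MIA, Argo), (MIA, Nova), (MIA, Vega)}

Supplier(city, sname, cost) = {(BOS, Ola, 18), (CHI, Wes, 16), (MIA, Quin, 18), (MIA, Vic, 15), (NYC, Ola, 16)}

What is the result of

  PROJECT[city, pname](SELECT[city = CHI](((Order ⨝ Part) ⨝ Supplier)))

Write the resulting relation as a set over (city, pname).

Natural join on city: {(CHI, 13, Atlas), (CHI, 13, Nova), (CHI, 13, Orion), (CHI, 13, Vega), (CHI, 37, Atlas), (CHI, 37, Nova), (CHI, 37, Orion), (CHI, 37, Vega), (MIA, 24, Argo), (MIA, 24, Nova), (MIA, 24, Vega), (MIA, 4, Argo), (MIA, 4, Nova), (MIA, 4, Vega), (MIA, 40, Argo), (MIA, 40, Nova), (MIA, 40, Vega)}
Natural join on city: {(CHI, 13, Atlas, Wes, 16), (CHI, 13, Nova, Wes, 16), (CHI, 13, Orion, Wes, 16), (CHI, 13, Vega, Wes, 16), (CHI, 37, Atlas, Wes, 16), (CHI, 37, Nova, Wes, 16), (CHI, 37, Orion, Wes, 16), (CHI, 37, Vega, Wes, 16), (MIA, 24, Argo, Quin, 18), (MIA, 24, Argo, Vic, 15), (MIA, 24, Nova, Quin, 18), (MIA, 24, Nova, Vic, 15), (MIA, 24, Vega, Quin, 18), (MIA, 24, Vega, Vic, 15), (MIA, 4, Argo, Quin, 18), (MIA, 4, Argo, Vic, 15), (MIA, 4, Nova, Quin, 18), (MIA, 4, Nova, Vic, 15), (MIA, 4, Vega, Quin, 18), (MIA, 4, Vega, Vic, 15), (MIA, 40, Argo, Quin, 18), (MIA, 40, Argo, Vic, 15), (MIA, 40, Nova, Quin, 18), (MIA, 40, Nova, Vic, 15), (MIA, 40, Vega, Quin, 18), (MIA, 40, Vega, Vic, 15)}
Selection city = CHI: {(CHI, 13, Atlas, Wes, 16), (CHI, 13, Nova, Wes, 16), (CHI, 13, Orion, Wes, 16), (CHI, 13, Vega, Wes, 16), (CHI, 37, Atlas, Wes, 16), (CHI, 37, Nova, Wes, 16), (CHI, 37, Orion, Wes, 16), (CHI, 37, Vega, Wes, 16)}
π_{city, pname} gives {(CHI, Atlas), (CHI, Nova), (CHI, Orion), (CHI, Vega)} (4 duplicate(s) eliminated).

{(CHI, Atlas), (CHI, Nova), (CHI, Orion), (CHI, Vega)}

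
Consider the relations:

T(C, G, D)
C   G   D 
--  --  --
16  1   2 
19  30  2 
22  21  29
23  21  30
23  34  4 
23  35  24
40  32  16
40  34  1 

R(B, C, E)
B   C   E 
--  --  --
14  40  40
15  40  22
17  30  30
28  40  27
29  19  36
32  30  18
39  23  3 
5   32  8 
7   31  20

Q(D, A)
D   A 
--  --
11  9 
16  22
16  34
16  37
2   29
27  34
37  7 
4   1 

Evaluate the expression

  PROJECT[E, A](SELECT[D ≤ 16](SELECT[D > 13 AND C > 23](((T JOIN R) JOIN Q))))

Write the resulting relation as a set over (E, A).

{(22, 22), (22, 34), (22, 37), (27, 22), (27, 34), (27, 37), (40, 22), (40, 34), (40, 37)}

Natural join on C: {(19, 30, 2, 29, 36), (23, 21, 30, 39, 3), (23, 34, 4, 39, 3), (23, 35, 24, 39, 3), (40, 32, 16, 14, 40), (40, 32, 16, 15, 22), (40, 32, 16, 28, 27), (40, 34, 1, 14, 40), (40, 34, 1, 15, 22), (40, 34, 1, 28, 27)}
Natural join on D: {(19, 30, 2, 29, 36, 29), (23, 34, 4, 39, 3, 1), (40, 32, 16, 14, 40, 22), (40, 32, 16, 14, 40, 34), (40, 32, 16, 14, 40, 37), (40, 32, 16, 15, 22, 22), (40, 32, 16, 15, 22, 34), (40, 32, 16, 15, 22, 37), (40, 32, 16, 28, 27, 22), (40, 32, 16, 28, 27, 34), (40, 32, 16, 28, 27, 37)}
Filtering on D > 13 AND C > 23 leaves {(40, 32, 16, 14, 40, 22), (40, 32, 16, 14, 40, 34), (40, 32, 16, 14, 40, 37), (40, 32, 16, 15, 22, 22), (40, 32, 16, 15, 22, 34), (40, 32, 16, 15, 22, 37), (40, 32, 16, 28, 27, 22), (40, 32, 16, 28, 27, 34), (40, 32, 16, 28, 27, 37)}.
Filtering on D ≤ 16 leaves {(40, 32, 16, 14, 40, 22), (40, 32, 16, 14, 40, 34), (40, 32, 16, 14, 40, 37), (40, 32, 16, 15, 22, 22), (40, 32, 16, 15, 22, 34), (40, 32, 16, 15, 22, 37), (40, 32, 16, 28, 27, 22), (40, 32, 16, 28, 27, 34), (40, 32, 16, 28, 27, 37)}.
Keep only column(s) E, A: {(22, 22), (22, 34), (22, 37), (27, 22), (27, 34), (27, 37), (40, 22), (40, 34), (40, 37)}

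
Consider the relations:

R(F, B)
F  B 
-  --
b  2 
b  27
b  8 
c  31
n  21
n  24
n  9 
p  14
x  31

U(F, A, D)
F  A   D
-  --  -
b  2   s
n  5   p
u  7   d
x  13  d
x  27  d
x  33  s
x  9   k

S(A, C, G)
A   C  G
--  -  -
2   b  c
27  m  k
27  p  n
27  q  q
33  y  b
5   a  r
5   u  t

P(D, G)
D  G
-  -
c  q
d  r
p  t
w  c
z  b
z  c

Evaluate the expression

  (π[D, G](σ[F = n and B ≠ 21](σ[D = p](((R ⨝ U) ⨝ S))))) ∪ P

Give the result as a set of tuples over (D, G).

R ⋈ U (natural join on F): {(b, 2, 2, s), (b, 27, 2, s), (b, 8, 2, s), (n, 21, 5, p), (n, 24, 5, p), (n, 9, 5, p), (x, 31, 13, d), (x, 31, 27, d), (x, 31, 33, s), (x, 31, 9, k)}
(R ⨝ U) ⋈ S (natural join on A): {(b, 2, 2, s, b, c), (b, 27, 2, s, b, c), (b, 8, 2, s, b, c), (n, 21, 5, p, a, r), (n, 21, 5, p, u, t), (n, 24, 5, p, a, r), (n, 24, 5, p, u, t), (n, 9, 5, p, a, r), (n, 9, 5, p, u, t), (x, 31, 27, d, m, k), (x, 31, 27, d, p, n), (x, 31, 27, d, q, q), (x, 31, 33, s, y, b)}
σ[D = p]: keep tuples satisfying D = p → {(n, 21, 5, p, a, r), (n, 21, 5, p, u, t), (n, 24, 5, p, a, r), (n, 24, 5, p, u, t), (n, 9, 5, p, a, r), (n, 9, 5, p, u, t)}
σ[F = n and B ≠ 21]: keep tuples satisfying F = n and B ≠ 21 → {(n, 24, 5, p, a, r), (n, 24, 5, p, u, t), (n, 9, 5, p, a, r), (n, 9, 5, p, u, t)}
π_{D, G} gives {(p, r), (p, t)} (2 duplicate(s) eliminated).
Set union of the two operands is {(c, q), (d, r), (p, r), (p, t), (w, c), (z, b), (z, c)}.

{(c, q), (d, r), (p, r), (p, t), (w, c), (z, b), (z, c)}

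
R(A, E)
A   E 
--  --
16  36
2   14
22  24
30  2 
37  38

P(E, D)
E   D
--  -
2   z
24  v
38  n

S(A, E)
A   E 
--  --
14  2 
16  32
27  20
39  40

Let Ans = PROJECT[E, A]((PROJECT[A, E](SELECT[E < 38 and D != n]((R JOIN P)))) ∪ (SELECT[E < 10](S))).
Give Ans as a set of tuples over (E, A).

{(2, 14), (2, 30), (24, 22)}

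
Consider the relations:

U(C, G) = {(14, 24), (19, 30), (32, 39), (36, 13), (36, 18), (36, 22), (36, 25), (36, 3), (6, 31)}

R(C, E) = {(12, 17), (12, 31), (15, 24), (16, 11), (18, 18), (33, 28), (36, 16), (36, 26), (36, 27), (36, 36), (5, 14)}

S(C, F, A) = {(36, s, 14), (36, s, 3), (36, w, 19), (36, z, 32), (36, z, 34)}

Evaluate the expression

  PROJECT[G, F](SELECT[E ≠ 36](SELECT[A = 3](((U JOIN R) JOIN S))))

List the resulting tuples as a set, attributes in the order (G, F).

{(13, s), (18, s), (22, s), (25, s), (3, s)}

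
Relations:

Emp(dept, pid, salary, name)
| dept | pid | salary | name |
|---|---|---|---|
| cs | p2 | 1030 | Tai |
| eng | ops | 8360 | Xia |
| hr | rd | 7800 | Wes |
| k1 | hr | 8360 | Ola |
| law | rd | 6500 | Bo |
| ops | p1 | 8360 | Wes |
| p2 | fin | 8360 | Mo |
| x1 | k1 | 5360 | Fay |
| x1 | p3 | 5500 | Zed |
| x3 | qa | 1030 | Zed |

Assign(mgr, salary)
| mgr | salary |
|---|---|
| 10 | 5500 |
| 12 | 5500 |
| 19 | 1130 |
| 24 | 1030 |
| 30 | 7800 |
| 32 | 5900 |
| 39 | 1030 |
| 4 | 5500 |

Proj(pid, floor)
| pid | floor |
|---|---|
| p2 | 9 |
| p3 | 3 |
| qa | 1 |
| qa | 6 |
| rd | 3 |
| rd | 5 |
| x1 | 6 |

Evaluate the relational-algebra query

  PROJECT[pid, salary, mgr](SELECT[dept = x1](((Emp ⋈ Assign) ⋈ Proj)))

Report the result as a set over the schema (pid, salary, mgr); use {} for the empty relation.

Emp ⋈ Assign (natural join on salary): {(cs, p2, 1030, Tai, 24), (cs, p2, 1030, Tai, 39), (hr, rd, 7800, Wes, 30), (x1, p3, 5500, Zed, 10), (x1, p3, 5500, Zed, 12), (x1, p3, 5500, Zed, 4), (x3, qa, 1030, Zed, 24), (x3, qa, 1030, Zed, 39)}
(Emp ⋈ Assign) ⋈ Proj (natural join on pid): {(cs, p2, 1030, Tai, 24, 9), (cs, p2, 1030, Tai, 39, 9), (hr, rd, 7800, Wes, 30, 3), (hr, rd, 7800, Wes, 30, 5), (x1, p3, 5500, Zed, 10, 3), (x1, p3, 5500, Zed, 12, 3), (x1, p3, 5500, Zed, 4, 3), (x3, qa, 1030, Zed, 24, 1), (x3, qa, 1030, Zed, 24, 6), (x3, qa, 1030, Zed, 39, 1), (x3, qa, 1030, Zed, 39, 6)}
σ[dept = x1]: keep tuples satisfying dept = x1 → {(x1, p3, 5500, Zed, 10, 3), (x1, p3, 5500, Zed, 12, 3), (x1, p3, 5500, Zed, 4, 3)}
π_{pid, salary, mgr} gives {(p3, 5500, 10), (p3, 5500, 12), (p3, 5500, 4)}.

{(p3, 5500, 10), (p3, 5500, 12), (p3, 5500, 4)}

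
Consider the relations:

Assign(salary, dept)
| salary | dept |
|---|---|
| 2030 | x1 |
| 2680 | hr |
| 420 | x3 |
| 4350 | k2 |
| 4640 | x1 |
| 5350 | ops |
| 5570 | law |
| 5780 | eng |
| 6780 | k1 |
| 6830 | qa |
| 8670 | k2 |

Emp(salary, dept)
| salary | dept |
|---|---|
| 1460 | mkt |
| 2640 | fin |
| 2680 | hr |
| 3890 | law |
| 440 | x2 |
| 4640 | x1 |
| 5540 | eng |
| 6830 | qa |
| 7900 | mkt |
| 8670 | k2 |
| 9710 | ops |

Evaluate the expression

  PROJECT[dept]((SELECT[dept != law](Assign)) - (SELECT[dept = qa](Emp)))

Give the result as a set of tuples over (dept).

Apply σ_{dept != law}; surviving tuples: {(2030, x1), (2680, hr), (420, x3), (4350, k2), (4640, x1), (5350, ops), (5780, eng), (6780, k1), (6830, qa), (8670, k2)}
Apply σ_{dept = qa}; surviving tuples: {(6830, qa)}
Difference: {(2030, x1), (2680, hr), (420, x3), (4350, k2), (4640, x1), (5350, ops), (5780, eng), (6780, k1), (6830, qa), (8670, k2)} with {(6830, qa)} → {(2030, x1), (2680, hr), (420, x3), (4350, k2), (4640, x1), (5350, ops), (5780, eng), (6780, k1), (8670, k2)}
π_{dept} gives {eng, hr, k1, k2, ops, x1, x3} (2 duplicate(s) eliminated).

{eng, hr, k1, k2, ops, x1, x3}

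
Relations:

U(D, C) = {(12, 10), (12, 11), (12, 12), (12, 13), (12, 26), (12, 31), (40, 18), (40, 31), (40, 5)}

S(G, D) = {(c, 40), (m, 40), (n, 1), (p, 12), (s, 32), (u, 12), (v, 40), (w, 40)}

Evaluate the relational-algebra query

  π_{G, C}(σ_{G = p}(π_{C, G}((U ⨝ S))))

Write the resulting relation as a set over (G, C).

{(p, 10), (p, 11), (p, 12), (p, 13), (p, 26), (p, 31)}

Natural join on D: {(12, 10, p), (12, 10, u), (12, 11, p), (12, 11, u), (12, 12, p), (12, 12, u), (12, 13, p), (12, 13, u), (12, 26, p), (12, 26, u), (12, 31, p), (12, 31, u), (40, 18, c), (40, 18, m), (40, 18, v), (40, 18, w), (40, 31, c), (40, 31, m), (40, 31, v), (40, 31, w), (40, 5, c), (40, 5, m), (40, 5, v), (40, 5, w)}
Keep only column(s) C, G: {(10, p), (10, u), (11, p), (11, u), (12, p), (12, u), (13, p), (13, u), (18, c), (18, m), (18, v), (18, w), (26, p), (26, u), (31, c), (31, m), (31, p), (31, u), (31, v), (31, w), (5, c), (5, m), (5, v), (5, w)}
Filtering on G = p leaves {(10, p), (11, p), (12, p), (13, p), (26, p), (31, p)}.
Keep only column(s) G, C: {(p, 10), (p, 11), (p, 12), (p, 13), (p, 26), (p, 31)}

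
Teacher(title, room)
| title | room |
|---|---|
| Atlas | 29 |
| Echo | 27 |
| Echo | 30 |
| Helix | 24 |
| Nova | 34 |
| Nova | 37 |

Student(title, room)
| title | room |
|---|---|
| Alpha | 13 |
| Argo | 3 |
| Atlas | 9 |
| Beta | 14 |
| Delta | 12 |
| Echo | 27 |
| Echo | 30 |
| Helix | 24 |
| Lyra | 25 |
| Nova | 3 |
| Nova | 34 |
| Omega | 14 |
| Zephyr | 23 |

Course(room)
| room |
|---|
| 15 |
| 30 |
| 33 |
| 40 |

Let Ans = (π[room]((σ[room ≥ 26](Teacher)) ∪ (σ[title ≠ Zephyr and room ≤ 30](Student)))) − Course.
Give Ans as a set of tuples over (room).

Selection room ≥ 26: {(Atlas, 29), (Echo, 27), (Echo, 30), (Nova, 34), (Nova, 37)}
Selection title ≠ Zephyr and room ≤ 30: {(Alpha, 13), (Argo, 3), (Atlas, 9), (Beta, 14), (Delta, 12), (Echo, 27), (Echo, 30), (Helix, 24), (Lyra, 25), (Nova, 3), (Omega, 14)}
Set union of the two operands is {(Alpha, 13), (Argo, 3), (Atlas, 29), (Atlas, 9), (Beta, 14), (Delta, 12), (Echo, 27), (Echo, 30), (Helix, 24), (Lyra, 25), (Nova, 3), (Nova, 34), (Nova, 37), (Omega, 14)}.
π_{room} gives {12, 13, 14, 24, 25, 27, 29, 3, 30, 34, 37, 9} (2 duplicate(s) eliminated).
Set difference of the two operands is {12, 13, 14, 24, 25, 27, 29, 3, 34, 37, 9}.

{12, 13, 14, 24, 25, 27, 29, 3, 34, 37, 9}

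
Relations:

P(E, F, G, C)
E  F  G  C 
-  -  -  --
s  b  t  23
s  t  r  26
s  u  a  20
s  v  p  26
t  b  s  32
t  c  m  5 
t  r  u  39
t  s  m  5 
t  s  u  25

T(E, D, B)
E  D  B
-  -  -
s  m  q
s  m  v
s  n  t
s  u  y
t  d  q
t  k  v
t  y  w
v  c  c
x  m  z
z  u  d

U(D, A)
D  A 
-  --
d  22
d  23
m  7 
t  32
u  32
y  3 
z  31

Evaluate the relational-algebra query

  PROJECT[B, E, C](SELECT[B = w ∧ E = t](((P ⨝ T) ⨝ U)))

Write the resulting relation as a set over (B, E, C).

{(w, t, 25), (w, t, 32), (w, t, 39), (w, t, 5)}

P ⋈ T (natural join on E): {(s, b, t, 23, m, q), (s, b, t, 23, m, v), (s, b, t, 23, n, t), (s, b, t, 23, u, y), (s, t, r, 26, m, q), (s, t, r, 26, m, v), (s, t, r, 26, n, t), (s, t, r, 26, u, y), (s, u, a, 20, m, q), (s, u, a, 20, m, v), (s, u, a, 20, n, t), (s, u, a, 20, u, y), (s, v, p, 26, m, q), (s, v, p, 26, m, v), (s, v, p, 26, n, t), (s, v, p, 26, u, y), (t, b, s, 32, d, q), (t, b, s, 32, k, v), (t, b, s, 32, y, w), (t, c, m, 5, d, q), (t, c, m, 5, k, v), (t, c, m, 5, y, w), (t, r, u, 39, d, q), (t, r, u, 39, k, v), (t, r, u, 39, y, w), (t, s, m, 5, d, q), (t, s, m, 5, k, v), (t, s, m, 5, y, w), (t, s, u, 25, d, q), (t, s, u, 25, k, v), (t, s, u, 25, y, w)}
(P ⨝ T) ⋈ U (natural join on D): {(s, b, t, 23, m, q, 7), (s, b, t, 23, m, v, 7), (s, b, t, 23, u, y, 32), (s, t, r, 26, m, q, 7), (s, t, r, 26, m, v, 7), (s, t, r, 26, u, y, 32), (s, u, a, 20, m, q, 7), (s, u, a, 20, m, v, 7), (s, u, a, 20, u, y, 32), (s, v, p, 26, m, q, 7), (s, v, p, 26, m, v, 7), (s, v, p, 26, u, y, 32), (t, b, s, 32, d, q, 22), (t, b, s, 32, d, q, 23), (t, b, s, 32, y, w, 3), (t, c, m, 5, d, q, 22), (t, c, m, 5, d, q, 23), (t, c, m, 5, y, w, 3), (t, r, u, 39, d, q, 22), (t, r, u, 39, d, q, 23), (t, r, u, 39, y, w, 3), (t, s, m, 5, d, q, 22), (t, s, m, 5, d, q, 23), (t, s, m, 5, y, w, 3), (t, s, u, 25, d, q, 22), (t, s, u, 25, d, q, 23), (t, s, u, 25, y, w, 3)}
Filtering on B = w ∧ E = t leaves {(t, b, s, 32, y, w, 3), (t, c, m, 5, y, w, 3), (t, r, u, 39, y, w, 3), (t, s, m, 5, y, w, 3), (t, s, u, 25, y, w, 3)}.
π_{B, E, C} gives {(w, t, 25), (w, t, 32), (w, t, 39), (w, t, 5)} (1 duplicate(s) eliminated).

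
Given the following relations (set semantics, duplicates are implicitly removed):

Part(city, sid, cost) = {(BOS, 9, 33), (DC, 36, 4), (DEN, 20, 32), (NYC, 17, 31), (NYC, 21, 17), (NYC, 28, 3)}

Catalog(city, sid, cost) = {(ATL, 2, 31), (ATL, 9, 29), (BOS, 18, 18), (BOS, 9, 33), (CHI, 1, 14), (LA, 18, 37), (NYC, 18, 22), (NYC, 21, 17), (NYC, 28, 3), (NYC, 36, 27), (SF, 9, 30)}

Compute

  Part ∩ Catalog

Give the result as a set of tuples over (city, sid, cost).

{(BOS, 9, 33), (NYC, 21, 17), (NYC, 28, 3)}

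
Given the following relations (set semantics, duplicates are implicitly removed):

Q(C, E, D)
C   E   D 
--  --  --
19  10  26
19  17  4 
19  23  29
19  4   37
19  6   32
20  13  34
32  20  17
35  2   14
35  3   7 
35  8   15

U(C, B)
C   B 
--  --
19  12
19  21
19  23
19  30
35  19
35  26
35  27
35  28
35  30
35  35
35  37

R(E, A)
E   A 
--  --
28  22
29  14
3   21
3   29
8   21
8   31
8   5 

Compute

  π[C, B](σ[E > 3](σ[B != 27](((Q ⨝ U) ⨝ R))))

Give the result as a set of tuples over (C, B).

{(35, 19), (35, 26), (35, 28), (35, 30), (35, 35), (35, 37)}

Joining Q and U on C yields {(19, 10, 26, 12), (19, 10, 26, 21), (19, 10, 26, 23), (19, 10, 26, 30), (19, 17, 4, 12), (19, 17, 4, 21), (19, 17, 4, 23), (19, 17, 4, 30), (19, 23, 29, 12), (19, 23, 29, 21), (19, 23, 29, 23), (19, 23, 29, 30), (19, 4, 37, 12), (19, 4, 37, 21), (19, 4, 37, 23), (19, 4, 37, 30), (19, 6, 32, 12), (19, 6, 32, 21), (19, 6, 32, 23), (19, 6, 32, 30), (35, 2, 14, 19), (35, 2, 14, 26), (35, 2, 14, 27), (35, 2, 14, 28), (35, 2, 14, 30), (35, 2, 14, 35), (35, 2, 14, 37), (35, 3, 7, 19), (35, 3, 7, 26), (35, 3, 7, 27), (35, 3, 7, 28), (35, 3, 7, 30), (35, 3, 7, 35), (35, 3, 7, 37), (35, 8, 15, 19), (35, 8, 15, 26), (35, 8, 15, 27), (35, 8, 15, 28), (35, 8, 15, 30), (35, 8, 15, 35), (35, 8, 15, 37)}.
Joining (Q ⨝ U) and R on E yields {(35, 3, 7, 19, 21), (35, 3, 7, 19, 29), (35, 3, 7, 26, 21), (35, 3, 7, 26, 29), (35, 3, 7, 27, 21), (35, 3, 7, 27, 29), (35, 3, 7, 28, 21), (35, 3, 7, 28, 29), (35, 3, 7, 30, 21), (35, 3, 7, 30, 29), (35, 3, 7, 35, 21), (35, 3, 7, 35, 29), (35, 3, 7, 37, 21), (35, 3, 7, 37, 29), (35, 8, 15, 19, 21), (35, 8, 15, 19, 31), (35, 8, 15, 19, 5), (35, 8, 15, 26, 21), (35, 8, 15, 26, 31), (35, 8, 15, 26, 5), (35, 8, 15, 27, 21), (35, 8, 15, 27, 31), (35, 8, 15, 27, 5), (35, 8, 15, 28, 21), (35, 8, 15, 28, 31), (35, 8, 15, 28, 5), (35, 8, 15, 30, 21), (35, 8, 15, 30, 31), (35, 8, 15, 30, 5), (35, 8, 15, 35, 21), (35, 8, 15, 35, 31), (35, 8, 15, 35, 5), (35, 8, 15, 37, 21), (35, 8, 15, 37, 31), (35, 8, 15, 37, 5)}.
Filtering on B != 27 leaves {(35, 3, 7, 19, 21), (35, 3, 7, 19, 29), (35, 3, 7, 26, 21), (35, 3, 7, 26, 29), (35, 3, 7, 28, 21), (35, 3, 7, 28, 29), (35, 3, 7, 30, 21), (35, 3, 7, 30, 29), (35, 3, 7, 35, 21), (35, 3, 7, 35, 29), (35, 3, 7, 37, 21), (35, 3, 7, 37, 29), (35, 8, 15, 19, 21), (35, 8, 15, 19, 31), (35, 8, 15, 19, 5), (35, 8, 15, 26, 21), (35, 8, 15, 26, 31), (35, 8, 15, 26, 5), (35, 8, 15, 28, 21), (35, 8, 15, 28, 31), (35, 8, 15, 28, 5), (35, 8, 15, 30, 21), (35, 8, 15, 30, 31), (35, 8, 15, 30, 5), (35, 8, 15, 35, 21), (35, 8, 15, 35, 31), (35, 8, 15, 35, 5), (35, 8, 15, 37, 21), (35, 8, 15, 37, 31), (35, 8, 15, 37, 5)}.
Filtering on E > 3 leaves {(35, 8, 15, 19, 21), (35, 8, 15, 19, 31), (35, 8, 15, 19, 5), (35, 8, 15, 26, 21), (35, 8, 15, 26, 31), (35, 8, 15, 26, 5), (35, 8, 15, 28, 21), (35, 8, 15, 28, 31), (35, 8, 15, 28, 5), (35, 8, 15, 30, 21), (35, 8, 15, 30, 31), (35, 8, 15, 30, 5), (35, 8, 15, 35, 21), (35, 8, 15, 35, 31), (35, 8, 15, 35, 5), (35, 8, 15, 37, 21), (35, 8, 15, 37, 31), (35, 8, 15, 37, 5)}.
Projecting to C, B (12 duplicate(s) eliminated): {(35, 19), (35, 26), (35, 28), (35, 30), (35, 35), (35, 37)}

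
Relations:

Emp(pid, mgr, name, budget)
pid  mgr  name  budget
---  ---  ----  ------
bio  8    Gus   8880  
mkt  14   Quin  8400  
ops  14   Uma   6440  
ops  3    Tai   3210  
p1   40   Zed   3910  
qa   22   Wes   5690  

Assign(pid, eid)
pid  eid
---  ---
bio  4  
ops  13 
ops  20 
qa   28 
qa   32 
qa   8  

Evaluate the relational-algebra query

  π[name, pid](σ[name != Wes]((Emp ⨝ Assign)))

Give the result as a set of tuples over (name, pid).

{(Gus, bio), (Tai, ops), (Uma, ops)}

Joining Emp and Assign on pid yields {(bio, 8, Gus, 8880, 4), (ops, 14, Uma, 6440, 13), (ops, 14, Uma, 6440, 20), (ops, 3, Tai, 3210, 13), (ops, 3, Tai, 3210, 20), (qa, 22, Wes, 5690, 28), (qa, 22, Wes, 5690, 32), (qa, 22, Wes, 5690, 8)}.
Filtering on name != Wes leaves {(bio, 8, Gus, 8880, 4), (ops, 14, Uma, 6440, 13), (ops, 14, Uma, 6440, 20), (ops, 3, Tai, 3210, 13), (ops, 3, Tai, 3210, 20)}.
Projecting to name, pid (2 duplicate(s) eliminated): {(Gus, bio), (Tai, ops), (Uma, ops)}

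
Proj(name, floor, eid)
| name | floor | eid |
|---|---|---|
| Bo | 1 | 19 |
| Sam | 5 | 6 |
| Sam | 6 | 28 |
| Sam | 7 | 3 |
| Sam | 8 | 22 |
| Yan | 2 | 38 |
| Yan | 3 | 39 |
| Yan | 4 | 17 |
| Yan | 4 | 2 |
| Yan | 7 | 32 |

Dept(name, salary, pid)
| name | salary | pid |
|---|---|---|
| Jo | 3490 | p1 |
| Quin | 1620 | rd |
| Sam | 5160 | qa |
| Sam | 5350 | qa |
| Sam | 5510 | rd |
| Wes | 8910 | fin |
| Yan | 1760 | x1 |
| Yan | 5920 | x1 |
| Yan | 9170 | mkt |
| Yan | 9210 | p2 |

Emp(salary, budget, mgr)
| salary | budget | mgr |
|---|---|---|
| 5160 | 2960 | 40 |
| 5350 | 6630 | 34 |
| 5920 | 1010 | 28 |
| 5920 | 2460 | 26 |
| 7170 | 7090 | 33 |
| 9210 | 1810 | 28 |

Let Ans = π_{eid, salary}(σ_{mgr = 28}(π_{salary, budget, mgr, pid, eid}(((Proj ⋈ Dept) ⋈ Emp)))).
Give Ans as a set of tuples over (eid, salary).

{(17, 5920), (17, 9210), (2, 5920), (2, 9210), (32, 5920), (32, 9210), (38, 5920), (38, 9210), (39, 5920), (39, 9210)}

Joining Proj and Dept on name yields {(Sam, 5, 6, 5160, qa), (Sam, 5, 6, 5350, qa), (Sam, 5, 6, 5510, rd), (Sam, 6, 28, 5160, qa), (Sam, 6, 28, 5350, qa), (Sam, 6, 28, 5510, rd), (Sam, 7, 3, 5160, qa), (Sam, 7, 3, 5350, qa), (Sam, 7, 3, 5510, rd), (Sam, 8, 22, 5160, qa), (Sam, 8, 22, 5350, qa), (Sam, 8, 22, 5510, rd), (Yan, 2, 38, 1760, x1), (Yan, 2, 38, 5920, x1), (Yan, 2, 38, 9170, mkt), (Yan, 2, 38, 9210, p2), (Yan, 3, 39, 1760, x1), (Yan, 3, 39, 5920, x1), (Yan, 3, 39, 9170, mkt), (Yan, 3, 39, 9210, p2), (Yan, 4, 17, 1760, x1), (Yan, 4, 17, 5920, x1), (Yan, 4, 17, 9170, mkt), (Yan, 4, 17, 9210, p2), (Yan, 4, 2, 1760, x1), (Yan, 4, 2, 5920, x1), (Yan, 4, 2, 9170, mkt), (Yan, 4, 2, 9210, p2), (Yan, 7, 32, 1760, x1), (Yan, 7, 32, 5920, x1), (Yan, 7, 32, 9170, mkt), (Yan, 7, 32, 9210, p2)}.
Joining (Proj ⋈ Dept) and Emp on salary yields {(Sam, 5, 6, 5160, qa, 2960, 40), (Sam, 5, 6, 5350, qa, 6630, 34), (Sam, 6, 28, 5160, qa, 2960, 40), (Sam, 6, 28, 5350, qa, 6630, 34), (Sam, 7, 3, 5160, qa, 2960, 40), (Sam, 7, 3, 5350, qa, 6630, 34), (Sam, 8, 22, 5160, qa, 2960, 40), (Sam, 8, 22, 5350, qa, 6630, 34), (Yan, 2, 38, 5920, x1, 1010, 28), (Yan, 2, 38, 5920, x1, 2460, 26), (Yan, 2, 38, 9210, p2, 1810, 28), (Yan, 3, 39, 5920, x1, 1010, 28), (Yan, 3, 39, 5920, x1, 2460, 26), (Yan, 3, 39, 9210, p2, 1810, 28), (Yan, 4, 17, 5920, x1, 1010, 28), (Yan, 4, 17, 5920, x1, 2460, 26), (Yan, 4, 17, 9210, p2, 1810, 28), (Yan, 4, 2, 5920, x1, 1010, 28), (Yan, 4, 2, 5920, x1, 2460, 26), (Yan, 4, 2, 9210, p2, 1810, 28), (Yan, 7, 32, 5920, x1, 1010, 28), (Yan, 7, 32, 5920, x1, 2460, 26), (Yan, 7, 32, 9210, p2, 1810, 28)}.
Projecting to salary, budget, mgr, pid, eid: {(5160, 2960, 40, qa, 22), (5160, 2960, 40, qa, 28), (5160, 2960, 40, qa, 3), (5160, 2960, 40, qa, 6), (5350, 6630, 34, qa, 22), (5350, 6630, 34, qa, 28), (5350, 6630, 34, qa, 3), (5350, 6630, 34, qa, 6), (5920, 1010, 28, x1, 17), (5920, 1010, 28, x1, 2), (5920, 1010, 28, x1, 32), (5920, 1010, 28, x1, 38), (5920, 1010, 28, x1, 39), (5920, 2460, 26, x1, 17), (5920, 2460, 26, x1, 2), (5920, 2460, 26, x1, 32), (5920, 2460, 26, x1, 38), (5920, 2460, 26, x1, 39), (9210, 1810, 28, p2, 17), (9210, 1810, 28, p2, 2), (9210, 1810, 28, p2, 32), (9210, 1810, 28, p2, 38), (9210, 1810, 28, p2, 39)}
Apply σ_{mgr = 28}; surviving tuples: {(5920, 1010, 28, x1, 17), (5920, 1010, 28, x1, 2), (5920, 1010, 28, x1, 32), (5920, 1010, 28, x1, 38), (5920, 1010, 28, x1, 39), (9210, 1810, 28, p2, 17), (9210, 1810, 28, p2, 2), (9210, 1810, 28, p2, 32), (9210, 1810, 28, p2, 38), (9210, 1810, 28, p2, 39)}
Projecting to eid, salary: {(17, 5920), (17, 9210), (2, 5920), (2, 9210), (32, 5920), (32, 9210), (38, 5920), (38, 9210), (39, 5920), (39, 9210)}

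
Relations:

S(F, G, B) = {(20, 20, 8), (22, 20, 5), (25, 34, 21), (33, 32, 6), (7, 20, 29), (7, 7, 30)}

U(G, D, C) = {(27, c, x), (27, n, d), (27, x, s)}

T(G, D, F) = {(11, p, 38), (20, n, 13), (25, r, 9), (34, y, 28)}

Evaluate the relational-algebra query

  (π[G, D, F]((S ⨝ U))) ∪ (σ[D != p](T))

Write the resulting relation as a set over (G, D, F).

{(20, n, 13), (25, r, 9), (34, y, 28)}

Joining S and U on G yields {}.
π_{G, D, F} gives {}.
Filtering on D != p leaves {(20, n, 13), (25, r, 9), (34, y, 28)}.
Set union of the two operands is {(20, n, 13), (25, r, 9), (34, y, 28)}.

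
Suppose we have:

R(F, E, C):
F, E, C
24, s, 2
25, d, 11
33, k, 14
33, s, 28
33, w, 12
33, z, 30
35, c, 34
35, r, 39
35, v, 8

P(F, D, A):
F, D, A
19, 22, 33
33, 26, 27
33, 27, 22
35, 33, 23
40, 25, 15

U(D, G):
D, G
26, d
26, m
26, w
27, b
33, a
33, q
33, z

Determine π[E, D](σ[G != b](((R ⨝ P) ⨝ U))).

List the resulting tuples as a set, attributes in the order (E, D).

Joining R and P on F yields {(33, k, 14, 26, 27), (33, k, 14, 27, 22), (33, s, 28, 26, 27), (33, s, 28, 27, 22), (33, w, 12, 26, 27), (33, w, 12, 27, 22), (33, z, 30, 26, 27), (33, z, 30, 27, 22), (35, c, 34, 33, 23), (35, r, 39, 33, 23), (35, v, 8, 33, 23)}.
Joining (R ⨝ P) and U on D yields {(33, k, 14, 26, 27, d), (33, k, 14, 26, 27, m), (33, k, 14, 26, 27, w), (33, k, 14, 27, 22, b), (33, s, 28, 26, 27, d), (33, s, 28, 26, 27, m), (33, s, 28, 26, 27, w), (33, s, 28, 27, 22, b), (33, w, 12, 26, 27, d), (33, w, 12, 26, 27, m), (33, w, 12, 26, 27, w), (33, w, 12, 27, 22, b), (33, z, 30, 26, 27, d), (33, z, 30, 26, 27, m), (33, z, 30, 26, 27, w), (33, z, 30, 27, 22, b), (35, c, 34, 33, 23, a), (35, c, 34, 33, 23, q), (35, c, 34, 33, 23, z), (35, r, 39, 33, 23, a), (35, r, 39, 33, 23, q), (35, r, 39, 33, 23, z), (35, v, 8, 33, 23, a), (35, v, 8, 33, 23, q), (35, v, 8, 33, 23, z)}.
σ[G != b]: keep tuples satisfying G != b → {(33, k, 14, 26, 27, d), (33, k, 14, 26, 27, m), (33, k, 14, 26, 27, w), (33, s, 28, 26, 27, d), (33, s, 28, 26, 27, m), (33, s, 28, 26, 27, w), (33, w, 12, 26, 27, d), (33, w, 12, 26, 27, m), (33, w, 12, 26, 27, w), (33, z, 30, 26, 27, d), (33, z, 30, 26, 27, m), (33, z, 30, 26, 27, w), (35, c, 34, 33, 23, a), (35, c, 34, 33, 23, q), (35, c, 34, 33, 23, z), (35, r, 39, 33, 23, a), (35, r, 39, 33, 23, q), (35, r, 39, 33, 23, z), (35, v, 8, 33, 23, a), (35, v, 8, 33, 23, q), (35, v, 8, 33, 23, z)}
π_{E, D} gives {(c, 33), (k, 26), (r, 33), (s, 26), (v, 33), (w, 26), (z, 26)} (14 duplicate(s) eliminated).

{(c, 33), (k, 26), (r, 33), (s, 26), (v, 33), (w, 26), (z, 26)}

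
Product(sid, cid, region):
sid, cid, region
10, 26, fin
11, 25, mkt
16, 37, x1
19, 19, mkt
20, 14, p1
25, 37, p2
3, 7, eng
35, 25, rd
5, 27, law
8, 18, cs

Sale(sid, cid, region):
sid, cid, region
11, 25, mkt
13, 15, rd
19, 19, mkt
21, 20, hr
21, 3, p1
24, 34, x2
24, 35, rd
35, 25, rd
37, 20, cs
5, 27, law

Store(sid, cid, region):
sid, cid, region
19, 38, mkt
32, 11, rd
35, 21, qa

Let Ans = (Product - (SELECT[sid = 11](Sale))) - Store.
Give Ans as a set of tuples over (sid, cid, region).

{(10, 26, fin), (16, 37, x1), (19, 19, mkt), (20, 14, p1), (25, 37, p2), (3, 7, eng), (35, 25, rd), (5, 27, law), (8, 18, cs)}

σ[sid = 11]: keep tuples satisfying sid = 11 → {(11, 25, mkt)}
Set difference of the two operands is {(10, 26, fin), (16, 37, x1), (19, 19, mkt), (20, 14, p1), (25, 37, p2), (3, 7, eng), (35, 25, rd), (5, 27, law), (8, 18, cs)}.
Set difference of the two operands is {(10, 26, fin), (16, 37, x1), (19, 19, mkt), (20, 14, p1), (25, 37, p2), (3, 7, eng), (35, 25, rd), (5, 27, law), (8, 18, cs)}.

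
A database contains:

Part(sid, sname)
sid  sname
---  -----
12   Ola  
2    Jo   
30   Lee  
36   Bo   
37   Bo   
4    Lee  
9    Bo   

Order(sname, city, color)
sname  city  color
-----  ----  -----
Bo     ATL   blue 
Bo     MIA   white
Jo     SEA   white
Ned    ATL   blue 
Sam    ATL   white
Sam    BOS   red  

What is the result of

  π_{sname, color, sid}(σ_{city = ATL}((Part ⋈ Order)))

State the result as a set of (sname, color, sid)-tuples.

{(Bo, blue, 36), (Bo, blue, 37), (Bo, blue, 9)}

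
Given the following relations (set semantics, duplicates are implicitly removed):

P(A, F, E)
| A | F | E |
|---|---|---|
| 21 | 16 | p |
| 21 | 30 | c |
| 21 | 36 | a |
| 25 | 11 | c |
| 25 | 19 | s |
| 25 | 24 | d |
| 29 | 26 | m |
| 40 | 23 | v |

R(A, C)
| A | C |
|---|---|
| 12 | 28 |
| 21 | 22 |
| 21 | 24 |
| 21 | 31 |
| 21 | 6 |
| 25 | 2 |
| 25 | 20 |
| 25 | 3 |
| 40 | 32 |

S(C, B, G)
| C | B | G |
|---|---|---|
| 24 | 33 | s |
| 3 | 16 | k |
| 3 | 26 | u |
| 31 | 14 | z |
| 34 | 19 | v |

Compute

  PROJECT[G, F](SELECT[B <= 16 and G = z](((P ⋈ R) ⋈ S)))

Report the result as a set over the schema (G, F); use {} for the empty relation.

{(z, 16), (z, 30), (z, 36)}

P ⋈ R (natural join on A): {(21, 16, p, 22), (21, 16, p, 24), (21, 16, p, 31), (21, 16, p, 6), (21, 30, c, 22), (21, 30, c, 24), (21, 30, c, 31), (21, 30, c, 6), (21, 36, a, 22), (21, 36, a, 24), (21, 36, a, 31), (21, 36, a, 6), (25, 11, c, 2), (25, 11, c, 20), (25, 11, c, 3), (25, 19, s, 2), (25, 19, s, 20), (25, 19, s, 3), (25, 24, d, 2), (25, 24, d, 20), (25, 24, d, 3), (40, 23, v, 32)}
(P ⋈ R) ⋈ S (natural join on C): {(21, 16, p, 24, 33, s), (21, 16, p, 31, 14, z), (21, 30, c, 24, 33, s), (21, 30, c, 31, 14, z), (21, 36, a, 24, 33, s), (21, 36, a, 31, 14, z), (25, 11, c, 3, 16, k), (25, 11, c, 3, 26, u), (25, 19, s, 3, 16, k), (25, 19, s, 3, 26, u), (25, 24, d, 3, 16, k), (25, 24, d, 3, 26, u)}
Selection B <= 16 and G = z: {(21, 16, p, 31, 14, z), (21, 30, c, 31, 14, z), (21, 36, a, 31, 14, z)}
π[G, F]: project onto (G, F) → {(z, 16), (z, 30), (z, 36)}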